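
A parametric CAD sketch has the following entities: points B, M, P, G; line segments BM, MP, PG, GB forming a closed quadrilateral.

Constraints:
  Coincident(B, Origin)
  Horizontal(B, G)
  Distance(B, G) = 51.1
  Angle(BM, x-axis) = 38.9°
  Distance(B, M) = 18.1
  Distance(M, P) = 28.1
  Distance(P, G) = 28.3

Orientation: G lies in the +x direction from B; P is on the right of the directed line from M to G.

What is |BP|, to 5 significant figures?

29.855

Checks: |MP| = 28.10 ✓; |PG| = 28.30 ✓.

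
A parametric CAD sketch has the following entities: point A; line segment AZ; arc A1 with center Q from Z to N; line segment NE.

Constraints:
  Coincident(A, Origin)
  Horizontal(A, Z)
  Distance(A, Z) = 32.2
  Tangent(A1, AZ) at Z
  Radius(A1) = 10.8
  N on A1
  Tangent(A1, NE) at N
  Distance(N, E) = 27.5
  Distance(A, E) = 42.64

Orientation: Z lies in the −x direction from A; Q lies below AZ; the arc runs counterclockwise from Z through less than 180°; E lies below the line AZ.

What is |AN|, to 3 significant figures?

43.8

Checks: |QN| = 10.80 ✓; ∠(QN, NE) = 90.00° ✓; |NE| = 27.50 ✓; |AE| = 42.64 ✓.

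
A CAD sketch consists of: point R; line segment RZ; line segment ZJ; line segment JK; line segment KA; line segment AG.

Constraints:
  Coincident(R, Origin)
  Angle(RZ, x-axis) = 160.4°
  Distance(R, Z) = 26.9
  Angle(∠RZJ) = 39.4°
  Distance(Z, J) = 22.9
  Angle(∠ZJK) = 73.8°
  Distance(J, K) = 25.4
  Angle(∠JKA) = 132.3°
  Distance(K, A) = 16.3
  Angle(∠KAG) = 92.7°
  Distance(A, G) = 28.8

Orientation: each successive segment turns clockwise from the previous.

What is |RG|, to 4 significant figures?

35.17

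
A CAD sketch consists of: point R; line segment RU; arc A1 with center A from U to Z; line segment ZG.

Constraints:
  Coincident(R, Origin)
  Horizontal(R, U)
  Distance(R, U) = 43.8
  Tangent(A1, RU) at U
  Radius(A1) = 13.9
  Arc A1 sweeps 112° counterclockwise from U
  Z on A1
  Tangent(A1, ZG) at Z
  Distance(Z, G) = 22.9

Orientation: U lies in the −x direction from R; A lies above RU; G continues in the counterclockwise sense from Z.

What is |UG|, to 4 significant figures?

40.57

R is at the origin; R and U share the same y with |RU| = 43.8 and U on the −x side, so U = (-43.80, 0.000). Tangency of A1 to RU means the radius AU is perpendicular to RU, so A = U + (0, 13.9) = (-43.80, 13.90). On A1, U sits at bearing -90° from A; a 112° counterclockwise sweep puts Z at bearing 22°, so Z = A + 13.9·(cos 22°, sin 22°) = (-30.91, 19.11). The tangent condition forces AZ to be normal to ZG, so ZG runs along (−sin 22°, cos 22°); with |ZG| = 22.9, G = (-39.49, 40.34). Then |UG| = |G − U| = 40.57.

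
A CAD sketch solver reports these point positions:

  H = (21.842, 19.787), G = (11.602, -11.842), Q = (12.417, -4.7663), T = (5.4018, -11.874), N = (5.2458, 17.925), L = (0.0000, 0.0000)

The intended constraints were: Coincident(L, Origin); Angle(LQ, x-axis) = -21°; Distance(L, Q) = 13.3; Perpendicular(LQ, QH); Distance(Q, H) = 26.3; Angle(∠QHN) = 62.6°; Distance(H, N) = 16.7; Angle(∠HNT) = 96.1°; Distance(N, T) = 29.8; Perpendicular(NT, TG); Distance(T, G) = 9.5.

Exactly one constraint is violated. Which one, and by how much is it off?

Distance(T, G) = 9.5 — off by 3.30.

L = (0.00, 0.00) ✓; LQ at -21.00° ✓; |LQ| = 13.30 ✓; ∠(LQ, QH) = 90.00° ✓; |QH| = 26.30 ✓; ∠QHN = 62.60° ✓; |HN| = 16.70 ✓; ∠HNT = 96.10° ✓; |NT| = 29.80 ✓; ∠(NT, TG) = 90.00° ✓; |TG| = 6.200 ✗.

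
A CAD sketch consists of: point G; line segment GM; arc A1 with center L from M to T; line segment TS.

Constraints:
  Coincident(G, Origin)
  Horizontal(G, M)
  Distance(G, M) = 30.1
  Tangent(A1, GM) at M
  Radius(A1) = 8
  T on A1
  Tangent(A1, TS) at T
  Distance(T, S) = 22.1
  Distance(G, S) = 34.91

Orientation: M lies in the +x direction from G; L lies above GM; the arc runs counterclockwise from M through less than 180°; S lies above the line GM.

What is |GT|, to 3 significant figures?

38.2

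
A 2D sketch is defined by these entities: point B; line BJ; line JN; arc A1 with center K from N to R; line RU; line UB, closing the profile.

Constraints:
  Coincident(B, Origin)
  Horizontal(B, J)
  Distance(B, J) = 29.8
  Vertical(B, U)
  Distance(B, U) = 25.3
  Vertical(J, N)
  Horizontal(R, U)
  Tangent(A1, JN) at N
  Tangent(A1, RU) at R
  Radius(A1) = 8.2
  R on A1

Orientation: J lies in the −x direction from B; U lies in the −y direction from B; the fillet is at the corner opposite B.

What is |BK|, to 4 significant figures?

27.55

B is at the origin; BJ is horizontal with |BJ| = 29.8 and J on the −x side, so J = (-29.80, 0.000). B and U share the same x with |BU| = 25.3 and U on the −y side, so U = (0.000, -25.30). The virtual corner opposite B is at (-29.80, -25.30). Since A1 is tangent to JN there, KN ⟂ JN and the tangent condition forces KR to be normal to RU, with radius 8.2, so the center K sits 8.2 in from both sides at K = (-21.60, -17.10). Then |BK| = |K − B| = 27.55.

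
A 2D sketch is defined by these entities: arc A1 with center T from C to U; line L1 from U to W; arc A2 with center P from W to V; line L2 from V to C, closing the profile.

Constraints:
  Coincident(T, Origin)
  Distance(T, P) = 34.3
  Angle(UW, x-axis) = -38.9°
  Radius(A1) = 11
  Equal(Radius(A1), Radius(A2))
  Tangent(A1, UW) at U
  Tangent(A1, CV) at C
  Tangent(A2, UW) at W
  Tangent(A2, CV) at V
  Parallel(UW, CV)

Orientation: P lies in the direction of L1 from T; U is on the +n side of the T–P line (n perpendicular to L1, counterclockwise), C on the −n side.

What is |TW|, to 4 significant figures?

36.02

The slot axis is L1's direction at -38.9°, so u = (cos -38.9°, sin -38.9°) = (0.7782, -0.6280) and n = (−sin -38.9°, cos -38.9°) = (0.6280, 0.7782). T is at the origin and P lies 34.3 along u from T, so P = 34.3·u = (26.69, -21.54). Tangency of A1 to both parallel lines with radius 11.0 puts U and C at T ± 11.0·n: U = (6.908, 8.561), C = (-6.908, -8.561). Equal radii place W and V the same way about P: W = P + 11.0·n = (33.60, -12.98), V = P − 11.0·n = (19.79, -30.10). Then |TW| = |W − T| = 36.02.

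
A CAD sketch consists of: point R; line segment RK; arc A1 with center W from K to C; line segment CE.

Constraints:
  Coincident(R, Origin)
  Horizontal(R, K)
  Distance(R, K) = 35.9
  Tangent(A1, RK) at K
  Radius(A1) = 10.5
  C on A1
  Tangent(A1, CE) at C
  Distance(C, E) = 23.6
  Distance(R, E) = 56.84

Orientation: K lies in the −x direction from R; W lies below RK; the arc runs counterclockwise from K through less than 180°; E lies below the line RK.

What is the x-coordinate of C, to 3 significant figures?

-46.4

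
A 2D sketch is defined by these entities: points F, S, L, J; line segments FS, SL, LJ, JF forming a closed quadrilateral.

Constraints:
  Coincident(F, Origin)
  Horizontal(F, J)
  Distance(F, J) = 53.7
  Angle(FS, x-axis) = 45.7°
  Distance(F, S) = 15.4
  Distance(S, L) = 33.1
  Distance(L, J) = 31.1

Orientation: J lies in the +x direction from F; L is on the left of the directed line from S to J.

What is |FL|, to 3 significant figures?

48.1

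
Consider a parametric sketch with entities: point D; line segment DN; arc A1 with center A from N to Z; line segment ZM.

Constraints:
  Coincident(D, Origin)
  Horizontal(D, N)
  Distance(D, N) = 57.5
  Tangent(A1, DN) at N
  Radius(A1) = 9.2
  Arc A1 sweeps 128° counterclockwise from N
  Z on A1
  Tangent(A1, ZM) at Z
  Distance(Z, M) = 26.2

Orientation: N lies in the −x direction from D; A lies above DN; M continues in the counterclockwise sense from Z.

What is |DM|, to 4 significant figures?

75.28

D is at the origin; D and N share the same y with |DN| = 57.5 and N on the −x side, so N = (-57.50, 0.000). A1 meets DN tangentially, so AN is at right angles to DN, so A = N + (0, 9.2) = (-57.50, 9.200). On A1, N sits at bearing -90° from A; a 128° counterclockwise sweep puts Z at bearing 38°, so Z = A + 9.2·(cos 38°, sin 38°) = (-50.25, 14.86). A1 meets ZM tangentially, so AZ is at right angles to ZM, so ZM runs along (−sin 38°, cos 38°); with |ZM| = 26.2, M = (-66.38, 35.51). Then |DM| = |M − D| = 75.28.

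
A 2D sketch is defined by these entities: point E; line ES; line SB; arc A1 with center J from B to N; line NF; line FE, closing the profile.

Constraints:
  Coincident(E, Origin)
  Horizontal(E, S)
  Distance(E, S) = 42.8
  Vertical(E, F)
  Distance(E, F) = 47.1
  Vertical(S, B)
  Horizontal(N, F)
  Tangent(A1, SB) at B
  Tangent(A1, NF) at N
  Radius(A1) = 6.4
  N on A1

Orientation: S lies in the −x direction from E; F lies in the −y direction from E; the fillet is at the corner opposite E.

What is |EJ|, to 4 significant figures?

54.60

E is at the origin; E and S share the same y with |ES| = 42.8 and S on the −x side, so S = (-42.80, 0.000). E and F share the same x with |EF| = 47.1 and F on the −y side, so F = (0.000, -47.10). The virtual corner opposite E is at (-42.80, -47.10). The tangent condition forces JB to be normal to SB and since A1 is tangent to NF there, JN ⟂ NF, with radius 6.4, so the center J sits 6.4 in from both sides at J = (-36.40, -40.70). Then |EJ| = |J − E| = 54.60.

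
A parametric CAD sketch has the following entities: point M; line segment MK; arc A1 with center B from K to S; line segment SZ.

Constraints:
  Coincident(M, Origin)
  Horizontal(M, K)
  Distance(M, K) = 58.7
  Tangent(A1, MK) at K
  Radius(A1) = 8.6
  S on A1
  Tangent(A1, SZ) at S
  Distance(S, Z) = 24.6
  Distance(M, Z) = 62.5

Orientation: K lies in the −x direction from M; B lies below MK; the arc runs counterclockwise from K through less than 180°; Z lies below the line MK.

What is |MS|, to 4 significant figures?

67.24

M is at the origin; MK is horizontal with |MK| = 58.7 and K on the −x side, so K = (-58.70, 0.000). The tangent condition forces BK to be normal to MK, so B = K + (0, -8.6) = (-58.70, -8.600). Since BS ⟂ SZ (tangency), |BZ| = √(8.6² + 24.6²) = 26.06 regardless of where S sits on A1. So Z lies on both circle(M, 62.5) and circle(B, 26.06); the below-MK intersection is Z = (-52.50, -33.91). S is the foot of the tangent from Z: S = (-65.91, -13.29).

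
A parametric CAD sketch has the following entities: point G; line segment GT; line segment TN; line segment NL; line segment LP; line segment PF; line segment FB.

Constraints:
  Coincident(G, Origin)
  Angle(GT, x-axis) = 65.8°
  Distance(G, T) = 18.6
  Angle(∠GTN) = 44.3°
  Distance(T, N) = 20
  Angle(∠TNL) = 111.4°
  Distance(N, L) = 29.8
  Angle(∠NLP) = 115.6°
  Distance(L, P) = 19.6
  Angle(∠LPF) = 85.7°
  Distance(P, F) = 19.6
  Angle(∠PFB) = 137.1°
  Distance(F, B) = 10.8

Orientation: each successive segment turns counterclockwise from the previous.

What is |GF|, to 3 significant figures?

17.3

G is at the origin; GT runs at 65.8° with length 18.6, so T = (7.62, 17.0). ∠GTN = 44.3° gives TN at -158° from the x-axis; with |TN| = 20.0, N = (-11.0, 9.64). ∠TNL = 111.4° gives NL at -89.9° from the x-axis; with |NL| = 29.8, L = (-10.9, -20.2). ∠NLP = 115.6° gives LP at -25.5° from the x-axis; with |LP| = 19.6, P = (6.76, -28.6). ∠LPF = 85.7° gives PF at 68.8° from the x-axis; with |PF| = 19.6, F = (13.8, -10.3). Then |GF| = |F − G| = 17.3.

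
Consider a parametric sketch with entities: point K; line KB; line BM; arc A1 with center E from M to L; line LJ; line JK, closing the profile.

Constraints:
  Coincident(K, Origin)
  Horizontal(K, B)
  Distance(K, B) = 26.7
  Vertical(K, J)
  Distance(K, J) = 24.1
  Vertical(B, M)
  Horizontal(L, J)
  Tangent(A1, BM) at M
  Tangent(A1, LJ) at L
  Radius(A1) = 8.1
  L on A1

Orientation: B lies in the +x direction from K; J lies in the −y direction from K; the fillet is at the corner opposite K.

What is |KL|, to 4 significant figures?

30.44

K is at the origin; KB is horizontal with |KB| = 26.7 and B on the +x side, so B = (26.70, 0.000). KJ is vertical with |KJ| = 24.1 and J on the −y side, so J = (0.000, -24.10). The virtual corner opposite K is at (26.70, -24.10). Since A1 is tangent to BM there, EM ⟂ BM and A1 meets LJ tangentially, so EL is at right angles to LJ, with radius 8.1, so the center E sits 8.1 in from both sides at E = (18.60, -16.00). That places the tangent points at M = (26.70, -16.00) on BM and L = (18.60, -24.10) on LJ. Then |KL| = |L − K| = 30.44.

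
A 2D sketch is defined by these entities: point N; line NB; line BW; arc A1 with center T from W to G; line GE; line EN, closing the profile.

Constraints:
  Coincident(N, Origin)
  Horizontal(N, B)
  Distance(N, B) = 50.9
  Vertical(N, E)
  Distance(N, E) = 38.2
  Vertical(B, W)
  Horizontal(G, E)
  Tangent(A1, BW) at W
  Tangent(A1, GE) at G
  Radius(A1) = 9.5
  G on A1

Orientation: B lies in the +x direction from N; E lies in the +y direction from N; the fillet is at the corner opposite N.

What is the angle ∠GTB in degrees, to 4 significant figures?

161.7°

N is at the origin; N and B share the same y with |NB| = 50.9 and B on the +x side, so B = (50.90, 0.000). NE is vertical with |NE| = 38.2 and E on the +y side, so E = (0.000, 38.20). The virtual corner opposite N is at (50.90, 38.20). Since A1 is tangent to BW there, TW ⟂ BW and the tangent condition forces TG to be normal to GE, with radius 9.5, so the center T sits 9.5 in from both sides at T = (41.40, 28.70). That places the tangent points at W = (50.90, 28.70) on BW and G = (41.40, 38.20) on GE. Then cos ∠GTB = TG·TB / (|TG||TB|), giving 161.7°.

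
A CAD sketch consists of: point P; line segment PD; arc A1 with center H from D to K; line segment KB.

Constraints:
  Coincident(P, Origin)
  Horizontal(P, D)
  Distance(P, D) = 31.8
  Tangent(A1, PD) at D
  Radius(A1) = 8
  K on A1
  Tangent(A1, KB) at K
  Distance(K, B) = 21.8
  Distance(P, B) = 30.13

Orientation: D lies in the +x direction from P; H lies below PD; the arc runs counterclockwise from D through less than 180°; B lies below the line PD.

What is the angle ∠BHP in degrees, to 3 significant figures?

62.4°

P is at the origin; P and D share the same y with |PD| = 31.8 and D on the +x side, so D = (31.8, 0.00). A1 meets PD tangentially, so HD is at right angles to PD, so H = D + (0, -8) = (31.8, -8.00). Since HK ⟂ KB (tangency), |HB| = √(8.0² + 21.8²) = 23.2 regardless of where K sits on A1. So B lies on both circle(P, 30.13) and circle(H, 23.2); the below-PD intersection is B = (16.3, -25.3). K is the foot of the tangent from B: K = (24.4, -5.05).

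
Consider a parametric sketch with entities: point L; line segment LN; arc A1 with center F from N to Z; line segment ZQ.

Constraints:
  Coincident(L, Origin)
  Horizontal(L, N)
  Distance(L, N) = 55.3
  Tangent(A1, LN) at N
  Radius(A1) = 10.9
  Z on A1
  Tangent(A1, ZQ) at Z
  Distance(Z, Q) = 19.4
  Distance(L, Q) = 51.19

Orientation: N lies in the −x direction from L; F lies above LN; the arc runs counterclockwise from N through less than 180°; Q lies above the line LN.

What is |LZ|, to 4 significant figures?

45.51

Checks: |FZ| = 10.90 ✓; ∠(FZ, ZQ) = 90.00° ✓; |ZQ| = 19.40 ✓; |LQ| = 51.19 ✓.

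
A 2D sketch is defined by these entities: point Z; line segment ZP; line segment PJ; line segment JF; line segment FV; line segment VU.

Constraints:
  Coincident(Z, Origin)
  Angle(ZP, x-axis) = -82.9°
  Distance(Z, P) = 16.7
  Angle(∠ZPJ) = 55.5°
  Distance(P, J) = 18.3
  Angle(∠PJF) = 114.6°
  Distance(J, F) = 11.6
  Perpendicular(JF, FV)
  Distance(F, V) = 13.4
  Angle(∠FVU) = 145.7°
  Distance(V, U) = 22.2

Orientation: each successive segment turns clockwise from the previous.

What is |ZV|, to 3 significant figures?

2.79

Z is at the origin; ZP runs at -82.9° with length 16.7, so P = (2.06, -16.6). ∠ZPJ = 55.5° gives PJ at 153° from the x-axis; with |PJ| = 18.3, J = (-14.2, -8.15). ∠PJF = 114.6° gives JF at 87.2° from the x-axis; with |JF| = 11.6, F = (-13.6, 3.44). JF is perpendicular to FV, so FV runs at -2.80°; with |FV| = 13.4, V = (-0.232, 2.78). Then |ZV| = |V − Z| = 2.79.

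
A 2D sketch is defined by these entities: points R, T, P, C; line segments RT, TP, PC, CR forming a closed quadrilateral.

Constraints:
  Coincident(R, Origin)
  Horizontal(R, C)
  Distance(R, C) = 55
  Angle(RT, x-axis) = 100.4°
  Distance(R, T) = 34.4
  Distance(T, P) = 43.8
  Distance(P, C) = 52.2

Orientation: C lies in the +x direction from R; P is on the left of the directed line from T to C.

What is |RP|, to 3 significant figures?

59.7

Checks: |TP| = 43.80 ✓; |PC| = 52.20 ✓.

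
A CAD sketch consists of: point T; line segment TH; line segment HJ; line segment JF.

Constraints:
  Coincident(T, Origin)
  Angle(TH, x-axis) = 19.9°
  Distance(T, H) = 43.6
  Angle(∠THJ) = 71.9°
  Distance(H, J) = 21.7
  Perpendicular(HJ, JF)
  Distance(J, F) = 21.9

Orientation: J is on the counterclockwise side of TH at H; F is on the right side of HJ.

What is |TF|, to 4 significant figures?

63.87

T is at the origin; TH runs at 19.9° with length 43.6, so H = 43.6·(cos 19.9°, sin 19.9°) = (41.00, 14.84). ∠THJ = 71.9°, so HJ runs at 19.9° + (180° − 71.9°) = 128.0° from the x-axis; with |HJ| = 21.7, J = H + 21.7·(cos 128.0°, sin 128.0°) = (27.64, 31.94). The perpendicularity gives JF at right angles to HJ; with |JF| = 21.9 on the right of HJ, F = J + 21.9·(0.7880, 0.6157) = (44.89, 45.42). Then |TF| = |F − T| = 63.87.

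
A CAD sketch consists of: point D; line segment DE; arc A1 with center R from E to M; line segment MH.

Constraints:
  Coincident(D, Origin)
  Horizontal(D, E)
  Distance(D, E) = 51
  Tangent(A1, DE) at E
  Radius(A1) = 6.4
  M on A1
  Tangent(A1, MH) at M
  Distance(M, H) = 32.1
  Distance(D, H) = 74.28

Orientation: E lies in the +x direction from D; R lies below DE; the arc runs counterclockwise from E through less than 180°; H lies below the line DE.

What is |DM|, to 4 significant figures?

46.98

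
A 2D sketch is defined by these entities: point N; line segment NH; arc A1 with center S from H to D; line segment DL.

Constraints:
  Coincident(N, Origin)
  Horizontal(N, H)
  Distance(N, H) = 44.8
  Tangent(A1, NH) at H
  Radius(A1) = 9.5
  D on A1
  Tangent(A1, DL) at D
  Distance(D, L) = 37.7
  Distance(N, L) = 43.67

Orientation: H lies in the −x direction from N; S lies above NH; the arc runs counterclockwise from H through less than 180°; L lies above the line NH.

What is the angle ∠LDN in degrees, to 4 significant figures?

71.90°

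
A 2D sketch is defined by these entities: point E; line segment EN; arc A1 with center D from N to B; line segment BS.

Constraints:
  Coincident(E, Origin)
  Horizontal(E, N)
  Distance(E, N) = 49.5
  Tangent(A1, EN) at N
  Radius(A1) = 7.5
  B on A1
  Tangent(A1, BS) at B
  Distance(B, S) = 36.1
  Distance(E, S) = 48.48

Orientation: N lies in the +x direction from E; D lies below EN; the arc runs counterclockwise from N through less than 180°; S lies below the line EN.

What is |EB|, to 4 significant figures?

42.77

E is at the origin; EN is horizontal with |EN| = 49.5 and N on the +x side, so N = (49.50, 0.000). Since A1 is tangent to EN there, DN ⟂ EN, so D = N + (0, -7.5) = (49.50, -7.500). Since DB ⟂ BS (tangency), |DS| = √(7.5² + 36.1²) = 36.87 regardless of where B sits on A1. So S lies on both circle(E, 48.48) and circle(D, 36.87); the below-EN intersection is S = (29.50, -38.47). B is the foot of the tangent from S: B = (42.50, -4.798).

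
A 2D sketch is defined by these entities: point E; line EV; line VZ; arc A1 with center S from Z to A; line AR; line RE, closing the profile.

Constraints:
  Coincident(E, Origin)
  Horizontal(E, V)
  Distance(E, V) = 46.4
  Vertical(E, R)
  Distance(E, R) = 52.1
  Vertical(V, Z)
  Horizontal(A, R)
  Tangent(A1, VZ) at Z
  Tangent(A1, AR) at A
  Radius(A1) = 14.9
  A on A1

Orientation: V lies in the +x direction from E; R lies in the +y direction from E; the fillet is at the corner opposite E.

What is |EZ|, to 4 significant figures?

59.47

E is at the origin; E and V share the same y with |EV| = 46.4 and V on the +x side, so V = (46.40, 0.000). E and R share the same x with |ER| = 52.1 and R on the +y side, so R = (0.000, 52.10). The virtual corner opposite E is at (46.40, 52.10). Since A1 is tangent to VZ there, SZ ⟂ VZ and tangency of A1 to AR means the radius SA is perpendicular to AR, with radius 14.9, so the center S sits 14.9 in from both sides at S = (31.50, 37.20). That places the tangent points at Z = (46.40, 37.20) on VZ and A = (31.50, 52.10) on AR. Then |EZ| = |Z − E| = 59.47.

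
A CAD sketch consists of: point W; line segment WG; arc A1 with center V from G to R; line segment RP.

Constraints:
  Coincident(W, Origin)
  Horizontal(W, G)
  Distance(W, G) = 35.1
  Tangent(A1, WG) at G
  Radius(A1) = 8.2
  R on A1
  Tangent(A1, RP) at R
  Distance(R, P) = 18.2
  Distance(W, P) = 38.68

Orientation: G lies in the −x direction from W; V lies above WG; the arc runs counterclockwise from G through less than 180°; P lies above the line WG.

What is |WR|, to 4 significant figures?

28.26

W is at the origin; W and G share the same y with |WG| = 35.1 and G on the −x side, so G = (-35.10, 0.000). A1 meets WG tangentially, so VG is at right angles to WG, so V = G + (0, 8.2) = (-35.10, 8.200). Since VR ⟂ RP (tangency), |VP| = √(8.2² + 18.2²) = 19.96 regardless of where R sits on A1. So P lies on both circle(W, 38.68) and circle(V, 19.96); the above-WG intersection is P = (-27.88, 26.81). R is the foot of the tangent from P: R = (-26.91, 8.637).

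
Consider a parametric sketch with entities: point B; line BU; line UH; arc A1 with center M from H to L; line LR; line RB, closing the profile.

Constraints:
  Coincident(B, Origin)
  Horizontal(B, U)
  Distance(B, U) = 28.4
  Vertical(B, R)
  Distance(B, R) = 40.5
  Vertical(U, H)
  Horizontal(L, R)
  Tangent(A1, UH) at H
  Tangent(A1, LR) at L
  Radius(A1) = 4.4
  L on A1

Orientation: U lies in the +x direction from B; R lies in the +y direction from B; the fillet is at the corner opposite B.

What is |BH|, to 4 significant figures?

45.93

B is at the origin; BU is horizontal with |BU| = 28.4 and U on the +x side, so U = (28.40, 0.000). BR is vertical with |BR| = 40.5 and R on the +y side, so R = (0.000, 40.50). The virtual corner opposite B is at (28.40, 40.50). A1 meets UH tangentially, so MH is at right angles to UH and tangency of A1 to LR means the radius ML is perpendicular to LR, with radius 4.4, so the center M sits 4.4 in from both sides at M = (24.00, 36.10). That places the tangent points at H = (28.40, 36.10) on UH and L = (24.00, 40.50) on LR. Then |BH| = |H − B| = 45.93.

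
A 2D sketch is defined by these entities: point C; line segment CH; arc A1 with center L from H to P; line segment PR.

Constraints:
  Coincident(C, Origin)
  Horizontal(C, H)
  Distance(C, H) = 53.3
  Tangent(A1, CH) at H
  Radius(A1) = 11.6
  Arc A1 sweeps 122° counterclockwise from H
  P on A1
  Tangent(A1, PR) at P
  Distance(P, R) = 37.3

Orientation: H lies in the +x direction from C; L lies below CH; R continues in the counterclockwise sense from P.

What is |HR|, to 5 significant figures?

50.368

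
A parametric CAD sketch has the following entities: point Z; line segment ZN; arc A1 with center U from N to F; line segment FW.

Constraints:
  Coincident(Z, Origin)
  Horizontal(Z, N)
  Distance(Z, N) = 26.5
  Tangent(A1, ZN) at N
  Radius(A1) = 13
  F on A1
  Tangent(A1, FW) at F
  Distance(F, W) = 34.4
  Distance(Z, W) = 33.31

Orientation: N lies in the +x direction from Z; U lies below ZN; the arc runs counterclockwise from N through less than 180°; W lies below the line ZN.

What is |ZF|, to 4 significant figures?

16.88

Z is at the origin; ZN is horizontal with |ZN| = 26.5 and N on the +x side, so N = (26.50, 0.000). Since A1 is tangent to ZN there, UN ⟂ ZN, so U = N + (0, -13) = (26.50, -13.00). Since UF ⟂ FW (tangency), |UW| = √(13.0² + 34.4²) = 36.77 regardless of where F sits on A1. So W lies on both circle(Z, 33.31) and circle(U, 36.77); the below-ZN intersection is W = (-4.344, -33.03). F is the foot of the tangent from W: F = (16.02, -5.303).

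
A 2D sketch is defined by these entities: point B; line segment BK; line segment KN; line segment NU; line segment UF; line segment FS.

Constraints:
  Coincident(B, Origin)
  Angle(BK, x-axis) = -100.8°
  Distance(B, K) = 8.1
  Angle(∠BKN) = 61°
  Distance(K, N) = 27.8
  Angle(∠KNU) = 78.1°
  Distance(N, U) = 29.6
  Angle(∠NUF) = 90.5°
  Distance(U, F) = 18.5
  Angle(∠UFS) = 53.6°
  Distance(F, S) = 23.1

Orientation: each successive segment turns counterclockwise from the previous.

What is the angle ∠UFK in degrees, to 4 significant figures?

109.4°

B is at the origin; BK runs at -100.8° with length 8.1, so K = (-1.518, -7.957). ∠BKN = 61.0° gives KN at 18.20° from the x-axis; with |KN| = 27.8, N = (24.89, 0.7264). ∠KNU = 78.1° gives NU at 120.1° from the x-axis; with |NU| = 29.6, U = (10.05, 26.33). ∠NUF = 90.5° gives UF at -150.4° from the x-axis; with |UF| = 18.5, F = (-6.039, 17.20). Then cos ∠UFK = FU·FK / (|FU||FK|), giving 109.4°.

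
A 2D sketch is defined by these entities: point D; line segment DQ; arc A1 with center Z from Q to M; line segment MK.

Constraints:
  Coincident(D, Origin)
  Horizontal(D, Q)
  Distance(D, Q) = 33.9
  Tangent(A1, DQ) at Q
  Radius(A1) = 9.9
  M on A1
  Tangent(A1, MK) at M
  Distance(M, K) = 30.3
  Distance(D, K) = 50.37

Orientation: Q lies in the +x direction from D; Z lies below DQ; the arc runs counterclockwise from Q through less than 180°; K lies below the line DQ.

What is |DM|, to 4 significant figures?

26.68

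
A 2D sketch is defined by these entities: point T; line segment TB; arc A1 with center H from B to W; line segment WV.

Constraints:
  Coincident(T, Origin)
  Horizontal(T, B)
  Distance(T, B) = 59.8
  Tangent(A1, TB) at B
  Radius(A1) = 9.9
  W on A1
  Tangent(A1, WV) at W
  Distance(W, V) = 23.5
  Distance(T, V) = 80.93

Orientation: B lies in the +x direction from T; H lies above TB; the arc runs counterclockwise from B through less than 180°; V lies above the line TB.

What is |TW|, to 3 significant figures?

69.8

T is at the origin; TB is horizontal with |TB| = 59.8 and B on the +x side, so B = (59.8, 0.00). Since A1 is tangent to TB there, HB ⟂ TB, so H = B + (0, 9.9) = (59.8, 9.90). Since HW ⟂ WV (tangency), |HV| = √(9.9² + 23.5²) = 25.5 regardless of where W sits on A1. So V lies on both circle(T, 80.93) and circle(H, 25.5); the above-TB intersection is V = (75.0, 30.4). W is the foot of the tangent from V: W = (69.4, 7.54).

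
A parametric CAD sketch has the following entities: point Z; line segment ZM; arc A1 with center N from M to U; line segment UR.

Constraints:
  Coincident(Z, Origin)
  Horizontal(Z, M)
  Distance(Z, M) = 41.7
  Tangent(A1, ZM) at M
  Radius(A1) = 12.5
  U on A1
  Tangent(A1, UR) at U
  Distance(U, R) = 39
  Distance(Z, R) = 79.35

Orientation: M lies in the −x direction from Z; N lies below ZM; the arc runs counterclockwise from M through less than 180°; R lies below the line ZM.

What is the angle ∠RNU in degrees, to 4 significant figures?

72.23°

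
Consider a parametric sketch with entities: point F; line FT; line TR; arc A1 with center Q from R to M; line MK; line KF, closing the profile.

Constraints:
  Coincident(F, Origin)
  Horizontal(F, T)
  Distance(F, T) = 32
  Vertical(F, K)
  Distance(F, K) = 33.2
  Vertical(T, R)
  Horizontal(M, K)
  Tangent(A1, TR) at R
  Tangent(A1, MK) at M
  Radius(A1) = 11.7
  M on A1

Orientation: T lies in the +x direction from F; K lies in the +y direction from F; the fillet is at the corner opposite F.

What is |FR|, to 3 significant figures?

38.6

The virtual corner opposite F is at (32.0, 33.2). Tangency of A1 to TR means the radius QR is perpendicular to TR and the tangent condition forces QM to be normal to MK, with radius 11.7, so the center Q sits 11.7 in from both sides at Q = (20.3, 21.5). That places the tangent points at R = (32.0, 21.5) on TR and M = (20.3, 33.2) on MK. Then |FR| = |R − F| = 38.6.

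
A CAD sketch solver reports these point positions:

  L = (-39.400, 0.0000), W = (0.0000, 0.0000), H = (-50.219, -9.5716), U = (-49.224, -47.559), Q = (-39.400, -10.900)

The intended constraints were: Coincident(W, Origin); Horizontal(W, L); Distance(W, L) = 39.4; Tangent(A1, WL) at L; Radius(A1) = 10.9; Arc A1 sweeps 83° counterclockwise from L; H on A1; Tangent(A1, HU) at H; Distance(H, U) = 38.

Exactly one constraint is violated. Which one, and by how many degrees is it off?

Tangent(A1, HU) at H — off by 8.50°.

W = (0.00, 0.00) ✓; W.y = 0.00, L.y = 0.00 ✓; |WL| = 39.40 ✓; ∠(QL, LW) = 90.00° ✓; |QL| = 10.90 ✓; bearing(Q→H) − bearing(Q→L) = 83.00° ✓; |QH| = 10.90 ✓; ∠(QH, HU) = 81.50° ✗; |HU| = 38.00 ✓.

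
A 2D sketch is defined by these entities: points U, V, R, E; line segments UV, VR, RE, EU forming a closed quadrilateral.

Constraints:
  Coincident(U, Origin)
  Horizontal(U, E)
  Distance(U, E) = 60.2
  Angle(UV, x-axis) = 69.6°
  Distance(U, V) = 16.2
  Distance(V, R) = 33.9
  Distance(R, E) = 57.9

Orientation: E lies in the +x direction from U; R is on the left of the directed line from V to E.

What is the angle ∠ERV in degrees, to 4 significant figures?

70.74°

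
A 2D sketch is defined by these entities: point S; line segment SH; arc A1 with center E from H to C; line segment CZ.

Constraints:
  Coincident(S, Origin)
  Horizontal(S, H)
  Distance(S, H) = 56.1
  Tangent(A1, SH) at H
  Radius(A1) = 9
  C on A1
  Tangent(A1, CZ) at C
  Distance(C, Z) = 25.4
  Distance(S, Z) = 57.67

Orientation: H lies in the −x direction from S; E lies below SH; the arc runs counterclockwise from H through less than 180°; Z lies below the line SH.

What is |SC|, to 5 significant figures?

64.673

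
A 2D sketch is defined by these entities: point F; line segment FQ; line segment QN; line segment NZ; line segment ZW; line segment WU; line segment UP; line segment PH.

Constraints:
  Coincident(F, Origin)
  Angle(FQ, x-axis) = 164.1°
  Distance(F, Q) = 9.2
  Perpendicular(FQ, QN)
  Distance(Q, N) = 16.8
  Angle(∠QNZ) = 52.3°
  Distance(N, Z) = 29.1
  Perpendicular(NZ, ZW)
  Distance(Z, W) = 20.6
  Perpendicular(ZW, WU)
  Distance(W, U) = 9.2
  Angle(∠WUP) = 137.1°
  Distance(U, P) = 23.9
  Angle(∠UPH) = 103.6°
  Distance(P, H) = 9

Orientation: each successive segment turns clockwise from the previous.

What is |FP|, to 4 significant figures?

15.52

ZW is perpendicular to WU, so WU runs at 126.4°; with |WU| = 9.2, U = (-9.017, -9.564). ∠WUP = 137.1° gives UP at 83.50° from the x-axis; with |UP| = 23.9, P = (-6.312, 14.18). Then |FP| = |P − F| = 15.52.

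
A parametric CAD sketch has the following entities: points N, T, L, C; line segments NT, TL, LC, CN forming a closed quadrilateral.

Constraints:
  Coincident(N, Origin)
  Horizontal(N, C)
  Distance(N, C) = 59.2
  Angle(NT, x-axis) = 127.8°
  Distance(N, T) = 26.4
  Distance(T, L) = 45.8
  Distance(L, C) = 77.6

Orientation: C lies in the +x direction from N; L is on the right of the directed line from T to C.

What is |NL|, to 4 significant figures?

28.71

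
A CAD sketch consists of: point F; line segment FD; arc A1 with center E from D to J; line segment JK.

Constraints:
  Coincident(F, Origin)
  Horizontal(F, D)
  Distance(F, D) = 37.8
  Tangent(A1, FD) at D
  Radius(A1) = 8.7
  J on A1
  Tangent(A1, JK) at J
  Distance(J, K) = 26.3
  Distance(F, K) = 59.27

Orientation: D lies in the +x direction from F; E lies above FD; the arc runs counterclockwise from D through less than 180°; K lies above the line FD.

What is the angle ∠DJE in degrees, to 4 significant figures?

47.00°

Checks: |EJ| = 8.700 ✓; ∠(EJ, JK) = 90.00° ✓; |JK| = 26.30 ✓; |FK| = 59.27 ✓.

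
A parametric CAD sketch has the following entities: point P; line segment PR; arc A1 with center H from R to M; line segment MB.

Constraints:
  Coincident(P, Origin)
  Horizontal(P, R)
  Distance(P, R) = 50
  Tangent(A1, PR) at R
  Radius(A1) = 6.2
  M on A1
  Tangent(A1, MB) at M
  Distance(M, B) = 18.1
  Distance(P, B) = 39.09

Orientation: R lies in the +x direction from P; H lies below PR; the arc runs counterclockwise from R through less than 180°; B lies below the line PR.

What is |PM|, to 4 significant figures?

44.93

P is at the origin; P and R share the same y with |PR| = 50.0 and R on the +x side, so R = (50.00, 0.000). A1 meets PR tangentially, so HR is at right angles to PR, so H = R + (0, -6.2) = (50.00, -6.200). Since HM ⟂ MB (tangency), |HB| = √(6.2² + 18.1²) = 19.13 regardless of where M sits on A1. So B lies on both circle(P, 39.09) and circle(H, 19.13); the below-PR intersection is B = (34.80, -17.81). M is the foot of the tangent from B: M = (44.84, -2.758).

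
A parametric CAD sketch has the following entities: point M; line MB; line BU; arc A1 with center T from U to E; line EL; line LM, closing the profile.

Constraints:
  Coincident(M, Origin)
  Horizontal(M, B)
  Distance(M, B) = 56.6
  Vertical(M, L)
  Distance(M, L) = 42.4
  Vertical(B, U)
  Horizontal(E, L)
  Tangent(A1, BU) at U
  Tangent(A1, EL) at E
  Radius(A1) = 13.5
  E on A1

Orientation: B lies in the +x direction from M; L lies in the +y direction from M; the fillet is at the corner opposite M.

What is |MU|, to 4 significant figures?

63.55

M is at the origin; M and B share the same y with |MB| = 56.6 and B on the +x side, so B = (56.60, 0.000). M and L share the same x with |ML| = 42.4 and L on the +y side, so L = (0.000, 42.40). The virtual corner opposite M is at (56.60, 42.40). Since A1 is tangent to BU there, TU ⟂ BU and tangency of A1 to EL means the radius TE is perpendicular to EL, with radius 13.5, so the center T sits 13.5 in from both sides at T = (43.10, 28.90). That places the tangent points at U = (56.60, 28.90) on BU and E = (43.10, 42.40) on EL. Then |MU| = |U − M| = 63.55.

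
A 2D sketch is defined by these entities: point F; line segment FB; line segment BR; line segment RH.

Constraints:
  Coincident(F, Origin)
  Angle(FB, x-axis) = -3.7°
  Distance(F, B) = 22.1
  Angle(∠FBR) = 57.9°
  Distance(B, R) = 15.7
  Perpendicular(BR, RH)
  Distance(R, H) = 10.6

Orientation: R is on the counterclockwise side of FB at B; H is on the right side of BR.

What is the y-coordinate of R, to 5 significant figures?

12.384

F is at the origin; FB runs at -3.7° with length 22.1, so B = 22.1·(cos -3.7°, sin -3.7°) = (22.054, -1.4262). ∠FBR = 57.9°, so BR runs at -3.7° + (180° − 57.9°) = 118.40° from the x-axis; with |BR| = 15.7, R = B + 15.7·(cos 118.40°, sin 118.40°) = (14.587, 12.384). So R.y = 12.384.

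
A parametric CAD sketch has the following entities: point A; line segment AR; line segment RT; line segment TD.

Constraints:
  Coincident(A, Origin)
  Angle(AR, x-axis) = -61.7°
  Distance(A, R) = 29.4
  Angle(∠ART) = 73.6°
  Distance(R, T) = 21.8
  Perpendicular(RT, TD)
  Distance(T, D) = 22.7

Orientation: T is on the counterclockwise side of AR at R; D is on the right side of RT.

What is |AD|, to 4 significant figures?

52.66

∠ART = 73.6°, so RT runs at -61.7° + (180° − 73.6°) = 44.70° from the x-axis; with |RT| = 21.8, T = R + 21.8·(cos 44.70°, sin 44.70°) = (29.43, -10.55). The perpendicularity gives TD at right angles to RT; with |TD| = 22.7 on the right of RT, D = T + 22.7·(0.7034, -0.7108) = (45.40, -26.69). Then |AD| = |D − A| = 52.66.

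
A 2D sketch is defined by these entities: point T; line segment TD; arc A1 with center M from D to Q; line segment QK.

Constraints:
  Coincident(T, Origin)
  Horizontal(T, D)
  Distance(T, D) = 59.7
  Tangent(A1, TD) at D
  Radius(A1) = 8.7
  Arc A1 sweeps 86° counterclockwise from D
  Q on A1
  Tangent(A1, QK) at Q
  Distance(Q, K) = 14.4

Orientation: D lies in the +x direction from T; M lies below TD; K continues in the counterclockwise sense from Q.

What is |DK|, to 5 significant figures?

24.457

T is at the origin; T and D share the same y with |TD| = 59.7 and D on the +x side, so D = (59.700, 0.0000). Since A1 is tangent to TD there, MD ⟂ TD, so M = D + (0, -8.7) = (59.700, -8.7000). On A1, D sits at bearing 90° from M; an 86° counterclockwise sweep puts Q at bearing 176°, so Q = M + 8.7·(cos 176°, sin 176°) = (51.021, -8.0931). The tangent condition forces MQ to be normal to QK, so QK runs along (−sin 176°, cos 176°); with |QK| = 14.4, K = (50.017, -22.458). Then |DK| = |K − D| = 24.457.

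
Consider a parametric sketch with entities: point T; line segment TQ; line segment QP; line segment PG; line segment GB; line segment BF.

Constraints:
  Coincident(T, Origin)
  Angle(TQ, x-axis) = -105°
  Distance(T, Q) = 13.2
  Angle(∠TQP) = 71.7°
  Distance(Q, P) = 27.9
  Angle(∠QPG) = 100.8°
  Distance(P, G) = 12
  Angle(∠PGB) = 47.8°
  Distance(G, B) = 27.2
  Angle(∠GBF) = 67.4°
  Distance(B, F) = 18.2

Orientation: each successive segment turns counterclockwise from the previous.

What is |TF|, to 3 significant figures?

31.0

T is at the origin; TQ runs at -105.0° with length 13.2, so Q = (-3.42, -12.8). ∠TQP = 71.7° gives QP at 3.30° from the x-axis; with |QP| = 27.9, P = (24.4, -11.1). ∠QPG = 100.8° gives PG at 82.5° from the x-axis; with |PG| = 12.0, G = (26.0, 0.753). ∠PGB = 47.8° gives GB at -145° from the x-axis; with |GB| = 27.2, B = (3.64, -14.7). ∠GBF = 67.4° gives BF at -32.7° from the x-axis; with |BF| = 18.2, F = (19.0, -24.6). Then |TF| = |F − T| = 31.0.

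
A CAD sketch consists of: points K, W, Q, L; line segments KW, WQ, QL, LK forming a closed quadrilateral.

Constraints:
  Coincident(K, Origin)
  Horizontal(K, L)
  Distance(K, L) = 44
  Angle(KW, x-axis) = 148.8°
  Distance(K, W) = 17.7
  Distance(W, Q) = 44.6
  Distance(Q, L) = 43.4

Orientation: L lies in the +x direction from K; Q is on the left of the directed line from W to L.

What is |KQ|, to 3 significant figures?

41.6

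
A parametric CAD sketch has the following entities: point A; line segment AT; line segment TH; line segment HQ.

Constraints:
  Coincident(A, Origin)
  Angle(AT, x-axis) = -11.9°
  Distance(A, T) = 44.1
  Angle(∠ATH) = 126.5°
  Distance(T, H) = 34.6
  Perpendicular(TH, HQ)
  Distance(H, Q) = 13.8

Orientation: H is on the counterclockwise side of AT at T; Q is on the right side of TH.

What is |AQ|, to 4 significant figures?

78.27

∠ATH = 126.5°, so TH runs at -11.9° + (180° − 126.5°) = 41.60° from the x-axis; with |TH| = 34.6, H = T + 34.6·(cos 41.60°, sin 41.60°) = (69.03, 13.88). TH ⟂ HQ; with |HQ| = 13.8 on the right of TH, Q = H + 13.8·(0.6639, -0.7478) = (78.19, 3.559). Then |AQ| = |Q − A| = 78.27.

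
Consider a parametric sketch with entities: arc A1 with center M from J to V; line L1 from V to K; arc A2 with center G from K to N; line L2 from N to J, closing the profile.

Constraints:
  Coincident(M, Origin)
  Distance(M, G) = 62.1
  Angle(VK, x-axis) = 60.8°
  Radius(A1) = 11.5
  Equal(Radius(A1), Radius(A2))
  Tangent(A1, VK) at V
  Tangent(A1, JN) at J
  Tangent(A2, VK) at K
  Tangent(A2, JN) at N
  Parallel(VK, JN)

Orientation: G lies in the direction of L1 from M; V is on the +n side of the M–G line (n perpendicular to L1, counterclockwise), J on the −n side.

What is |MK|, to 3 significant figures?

63.2

Tangency of A1 to both parallel lines with radius 11.5 puts V and J at M ± 11.5·n: V = (-10.0, 5.61), J = (10.0, -5.61). Equal radii place K and N the same way about G: K = G + 11.5·n = (20.3, 59.8), N = G − 11.5·n = (40.3, 48.6). Then |MK| = |K − M| = 63.2.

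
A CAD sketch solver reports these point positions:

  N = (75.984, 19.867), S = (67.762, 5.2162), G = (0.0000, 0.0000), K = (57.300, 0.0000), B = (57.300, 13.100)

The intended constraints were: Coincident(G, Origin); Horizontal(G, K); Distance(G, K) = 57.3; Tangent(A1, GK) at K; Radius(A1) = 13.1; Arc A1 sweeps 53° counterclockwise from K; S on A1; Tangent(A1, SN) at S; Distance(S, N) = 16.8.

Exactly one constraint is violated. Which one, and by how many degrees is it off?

Tangent(A1, SN) at S — off by 7.70°.

G = (0.00, 0.00) ✓; G.y = 0.00, K.y = 0.00 ✓; |GK| = 57.30 ✓; ∠(BK, KG) = 90.00° ✓; |BK| = 13.10 ✓; bearing(B→S) − bearing(B→K) = 53.00° ✓; |BS| = 13.10 ✓; ∠(BS, SN) = 82.30° ✗; |SN| = 16.80 ✓.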